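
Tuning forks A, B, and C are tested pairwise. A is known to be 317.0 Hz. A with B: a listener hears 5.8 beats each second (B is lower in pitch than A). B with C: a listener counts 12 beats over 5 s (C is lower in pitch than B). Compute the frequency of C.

308.8 Hz

B is below A, so f_B = 317.0 − 5.8 = 311.2 Hz.
B–C: Beat frequency = 12/5 = 2.4 Hz.
C is below B, so f_C = 311.2 − 2.4 = 308.8 Hz.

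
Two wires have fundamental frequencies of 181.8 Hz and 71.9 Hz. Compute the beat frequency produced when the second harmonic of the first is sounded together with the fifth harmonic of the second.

Second harmonic of the first: 2·181.8 = 363.6 Hz.
Fifth harmonic of the second: 5·71.9 = 359.5 Hz.
f_beat = |363.6 − 359.5| = 4.1 Hz.

4.1 Hz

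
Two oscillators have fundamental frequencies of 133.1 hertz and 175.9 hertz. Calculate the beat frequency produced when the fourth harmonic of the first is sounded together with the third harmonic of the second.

4.7 Hz

Fourth harmonic of the first: 4·133.1 = 532.4 Hz.
Third harmonic of the second: 3·175.9 = 527.7 Hz.
f_beat = |532.4 − 527.7| = 4.7 Hz.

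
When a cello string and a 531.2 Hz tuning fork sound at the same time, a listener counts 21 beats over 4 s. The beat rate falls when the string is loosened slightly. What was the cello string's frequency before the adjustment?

536.45 Hz

Beat frequency = 21/4 = 5.25 Hz.
|f − 531.2| = 5.25, so the cello string was at either 525.95 Hz or 536.45 Hz.
Reducing tension lowers a string's frequency; the adjustment lowers the cello string's frequency.
The beat rate fell, so the adjustment moved the cello string toward 531.2 Hz — it must have started above the reference.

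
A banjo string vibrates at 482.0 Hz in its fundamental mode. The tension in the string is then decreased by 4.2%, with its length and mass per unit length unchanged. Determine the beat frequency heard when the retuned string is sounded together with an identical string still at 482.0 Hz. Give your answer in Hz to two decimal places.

For a string, f ∝ √T, so the new frequency is 482.0·√0.958 = 471.7694 Hz.
f_beat = |471.7694 − 482.0| = 10.23 Hz.

10.23 Hz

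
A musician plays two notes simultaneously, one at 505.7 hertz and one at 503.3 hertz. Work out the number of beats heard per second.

The beat frequency equals the magnitude of the frequency difference.
|505.7 − 503.3| = 2.4 Hz.

2.4 Hz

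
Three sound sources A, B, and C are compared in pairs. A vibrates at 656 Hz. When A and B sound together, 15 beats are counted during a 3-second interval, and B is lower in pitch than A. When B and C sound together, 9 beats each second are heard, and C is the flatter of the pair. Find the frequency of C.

A–B: Beat frequency = 15/3 = 5 Hz.
B is below A, so f_B = 656 − 5 = 651 Hz.
C is below B, so f_C = 651 − 9 = 642 Hz.

642 Hz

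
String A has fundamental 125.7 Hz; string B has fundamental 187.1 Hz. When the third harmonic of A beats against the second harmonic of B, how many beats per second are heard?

2.9 Hz

Third harmonic of the first: 3·125.7 = 377.1 Hz.
Second harmonic of the second: 2·187.1 = 374.2 Hz.
f_beat = |377.1 − 374.2| = 2.9 Hz.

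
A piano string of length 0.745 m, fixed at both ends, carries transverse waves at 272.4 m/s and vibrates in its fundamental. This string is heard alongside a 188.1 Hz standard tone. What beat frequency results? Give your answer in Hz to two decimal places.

5.28 Hz

For a string fixed at both ends, f_n = n·v/(2L) = 1·272.4/(2·0.745) = 182.8188 Hz.
f_beat = |182.8188 − 188.1| = 5.28 Hz.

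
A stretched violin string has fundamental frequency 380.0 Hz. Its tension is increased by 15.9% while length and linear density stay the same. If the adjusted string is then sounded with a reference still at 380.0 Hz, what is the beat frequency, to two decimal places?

For a string, f ∝ √T, so the new frequency is 380.0·√1.159 = 409.0961 Hz.
f_beat = |409.0961 − 380.0| = 29.10 Hz.

29.10 Hz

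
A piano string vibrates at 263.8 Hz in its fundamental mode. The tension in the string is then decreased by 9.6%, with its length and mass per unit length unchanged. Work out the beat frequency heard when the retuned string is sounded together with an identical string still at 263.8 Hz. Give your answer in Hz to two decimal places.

For a string, f ∝ √T, so the new frequency is 263.8·√0.904 = 250.8182 Hz.
f_beat = |250.8182 − 263.8| = 12.98 Hz.

12.98 Hz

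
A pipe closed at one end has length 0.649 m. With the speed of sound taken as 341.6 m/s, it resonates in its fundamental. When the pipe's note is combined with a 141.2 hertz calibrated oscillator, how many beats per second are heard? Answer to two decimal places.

Closed pipe (odd harmonics): f_n = n·v/(4L) = 1·341.6/(4·0.649) = 131.5871 Hz.
f_beat = |131.5871 − 141.2| = 9.61 Hz.

9.61 Hz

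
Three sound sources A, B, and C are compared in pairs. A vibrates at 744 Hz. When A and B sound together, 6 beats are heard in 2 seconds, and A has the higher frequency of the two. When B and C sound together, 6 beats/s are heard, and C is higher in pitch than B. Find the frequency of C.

A–B: Beat frequency = 6/2 = 3 Hz.
B is below A, so f_B = 744 − 3 = 741 Hz.
C is above B, so f_C = 741 + 6 = 747 Hz.

747 Hz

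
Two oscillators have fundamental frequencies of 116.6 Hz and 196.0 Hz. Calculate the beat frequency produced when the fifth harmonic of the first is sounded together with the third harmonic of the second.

5.0 Hz

Fifth harmonic of the first: 5·116.6 = 583.0 Hz.
Third harmonic of the second: 3·196.0 = 588.0 Hz.
f_beat = |583.0 − 588.0| = 5.0 Hz.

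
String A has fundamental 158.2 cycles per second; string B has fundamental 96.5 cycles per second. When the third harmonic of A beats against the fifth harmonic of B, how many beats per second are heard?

Third harmonic of the first: 3·158.2 = 474.6 Hz.
Fifth harmonic of the second: 5·96.5 = 482.5 Hz.
f_beat = |474.6 − 482.5| = 7.9 Hz.

7.9 Hz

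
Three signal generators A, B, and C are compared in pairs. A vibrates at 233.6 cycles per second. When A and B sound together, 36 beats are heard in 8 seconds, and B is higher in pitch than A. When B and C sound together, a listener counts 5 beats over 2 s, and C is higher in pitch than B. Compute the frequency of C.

A–B: Beat frequency = 36/8 = 4.5 Hz.
B is above A, so f_B = 233.6 + 4.5 = 238.1 Hz.
B–C: Beat frequency = 5/2 = 2.5 Hz.
C is above B, so f_C = 238.1 + 2.5 = 240.6 Hz.

240.6 Hz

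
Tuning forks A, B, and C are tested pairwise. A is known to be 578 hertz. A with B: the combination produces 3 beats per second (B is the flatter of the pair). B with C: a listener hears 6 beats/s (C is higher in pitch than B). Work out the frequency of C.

B is below A, so f_B = 578 − 3 = 575 Hz.
C is above B, so f_C = 575 + 6 = 581 Hz.

581 Hz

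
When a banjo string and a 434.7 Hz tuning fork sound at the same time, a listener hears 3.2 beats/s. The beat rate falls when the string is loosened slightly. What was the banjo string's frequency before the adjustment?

|f − 434.7| = 3.2, so the banjo string was at either 431.5 Hz or 437.9 Hz.
Reducing tension lowers a string's frequency; the adjustment lowers the banjo string's frequency.
The beat rate fell, so the adjustment moved the banjo string toward 434.7 Hz — it must have started above the reference.

437.9 Hz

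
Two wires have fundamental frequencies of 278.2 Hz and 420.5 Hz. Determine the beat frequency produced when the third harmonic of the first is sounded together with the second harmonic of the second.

Third harmonic of the first: 3·278.2 = 834.6 Hz.
Second harmonic of the second: 2·420.5 = 841.0 Hz.
f_beat = |834.6 − 841.0| = 6.4 Hz.

6.4 Hz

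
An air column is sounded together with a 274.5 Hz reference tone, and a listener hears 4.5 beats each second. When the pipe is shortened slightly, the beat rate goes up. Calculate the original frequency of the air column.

279 Hz

|f − 274.5| = 4.5, so the air column was at either 270 Hz or 279 Hz.
A shorter pipe has a higher fundamental; the adjustment raises the air column's frequency.
The beat rate rose, so the adjustment moved the air column further from 274.5 Hz — it was already above the reference.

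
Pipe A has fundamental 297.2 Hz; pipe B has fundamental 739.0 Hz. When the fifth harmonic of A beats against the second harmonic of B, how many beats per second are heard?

8.0 Hz

Fifth harmonic of the first: 5·297.2 = 1486.0 Hz.
Second harmonic of the second: 2·739.0 = 1478.0 Hz.
f_beat = |1486.0 − 1478.0| = 8.0 Hz.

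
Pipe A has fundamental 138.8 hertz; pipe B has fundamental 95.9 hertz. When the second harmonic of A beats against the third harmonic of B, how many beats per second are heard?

Second harmonic of the first: 2·138.8 = 277.6 Hz.
Third harmonic of the second: 3·95.9 = 287.7 Hz.
f_beat = |277.6 − 287.7| = 10.1 Hz.

10.1 Hz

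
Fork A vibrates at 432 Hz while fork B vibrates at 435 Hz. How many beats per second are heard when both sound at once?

The beat frequency equals the magnitude of the frequency difference.
|432 − 435| = 3 Hz.

3 Hz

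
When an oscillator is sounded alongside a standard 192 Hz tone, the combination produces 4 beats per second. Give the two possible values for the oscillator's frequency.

|f − 192| = 4, so f = 192 ± 4.

188 Hz or 196 Hz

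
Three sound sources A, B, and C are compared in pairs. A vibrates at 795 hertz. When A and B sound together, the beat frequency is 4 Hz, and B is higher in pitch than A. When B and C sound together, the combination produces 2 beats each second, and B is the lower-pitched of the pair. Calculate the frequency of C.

801 Hz

B is above A, so f_B = 795 + 4 = 799 Hz.
C is above B, so f_C = 799 + 2 = 801 Hz.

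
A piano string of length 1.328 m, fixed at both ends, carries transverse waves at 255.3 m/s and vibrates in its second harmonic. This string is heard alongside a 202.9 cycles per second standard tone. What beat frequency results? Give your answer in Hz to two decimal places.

For a string fixed at both ends, f_n = n·v/(2L) = 2·255.3/(2·1.328) = 192.2440 Hz.
f_beat = |192.2440 − 202.9| = 10.66 Hz.

10.66 Hz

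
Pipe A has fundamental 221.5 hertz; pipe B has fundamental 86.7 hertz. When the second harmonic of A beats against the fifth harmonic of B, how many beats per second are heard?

Second harmonic of the first: 2·221.5 = 443.0 Hz.
Fifth harmonic of the second: 5·86.7 = 433.5 Hz.
f_beat = |443.0 − 433.5| = 9.5 Hz.

9.5 Hz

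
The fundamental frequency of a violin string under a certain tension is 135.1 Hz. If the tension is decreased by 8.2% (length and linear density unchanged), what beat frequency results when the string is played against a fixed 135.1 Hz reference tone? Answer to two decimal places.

For a string, f ∝ √T, so the new frequency is 135.1·√0.918 = 129.4424 Hz.
f_beat = |129.4424 − 135.1| = 5.66 Hz.

5.66 Hz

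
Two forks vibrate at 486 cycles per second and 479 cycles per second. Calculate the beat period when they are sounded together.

0.143 s

f_beat = |486 − 479| = 7 Hz.
Beat period T = 1 / f_beat = 1 / 7 s.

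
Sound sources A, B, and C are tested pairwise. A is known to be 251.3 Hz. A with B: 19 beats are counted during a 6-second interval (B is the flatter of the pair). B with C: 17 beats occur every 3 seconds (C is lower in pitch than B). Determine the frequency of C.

242.4667 Hz

A–B: Beat frequency = 19/6 = 3.1667 Hz.
B is below A, so f_B = 251.3 − 3.1667 = 248.1333 Hz.
B–C: Beat frequency = 17/3 = 5.6667 Hz.
C is below B, so f_C = 248.1333 − 5.6667 = 242.4667 Hz.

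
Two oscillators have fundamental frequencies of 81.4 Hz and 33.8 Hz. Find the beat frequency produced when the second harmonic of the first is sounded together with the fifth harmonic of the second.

Second harmonic of the first: 2·81.4 = 162.8 Hz.
Fifth harmonic of the second: 5·33.8 = 169.0 Hz.
f_beat = |162.8 − 169.0| = 6.2 Hz.

6.2 Hz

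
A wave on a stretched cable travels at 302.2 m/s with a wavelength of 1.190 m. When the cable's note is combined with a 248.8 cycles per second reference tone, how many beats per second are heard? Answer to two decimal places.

5.15 Hz

Source frequency f = v/λ = 302.2/1.190 = 253.9496 Hz.
f_beat = |253.9496 − 248.8| = 5.15 Hz.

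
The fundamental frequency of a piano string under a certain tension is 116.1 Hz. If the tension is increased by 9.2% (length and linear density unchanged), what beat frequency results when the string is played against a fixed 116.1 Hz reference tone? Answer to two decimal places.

5.22 Hz

For a string, f ∝ √T, so the new frequency is 116.1·√1.092 = 121.3231 Hz.
f_beat = |121.3231 − 116.1| = 5.22 Hz.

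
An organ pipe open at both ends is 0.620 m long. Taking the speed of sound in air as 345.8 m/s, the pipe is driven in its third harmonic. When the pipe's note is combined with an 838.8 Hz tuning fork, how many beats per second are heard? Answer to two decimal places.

2.19 Hz

Open pipe: f_n = n·v/(2L) = 3·345.8/(2·0.620) = 836.6129 Hz.
f_beat = |836.6129 − 838.8| = 2.19 Hz.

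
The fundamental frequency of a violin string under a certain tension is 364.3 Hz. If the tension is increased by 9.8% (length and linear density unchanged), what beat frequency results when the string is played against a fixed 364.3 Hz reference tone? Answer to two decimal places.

17.43 Hz

For a string, f ∝ √T, so the new frequency is 364.3·√1.098 = 381.7336 Hz.
f_beat = |381.7336 − 364.3| = 17.43 Hz.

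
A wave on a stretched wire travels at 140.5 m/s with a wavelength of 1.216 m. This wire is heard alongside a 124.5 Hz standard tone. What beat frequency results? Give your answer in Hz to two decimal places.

Source frequency f = v/λ = 140.5/1.216 = 115.5428 Hz.
f_beat = |115.5428 − 124.5| = 8.96 Hz.

8.96 Hz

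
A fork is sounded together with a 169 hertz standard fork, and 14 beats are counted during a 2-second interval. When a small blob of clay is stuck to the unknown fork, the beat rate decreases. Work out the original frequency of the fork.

Beat frequency = 14/2 = 7 Hz.
|f − 169| = 7, so the fork was at either 162 Hz or 176 Hz.
Adding mass to a fork lowers its frequency; the adjustment lowers the fork's frequency.
The beat rate fell, so the adjustment moved the fork toward 169 Hz — it must have started above the reference.

176 Hz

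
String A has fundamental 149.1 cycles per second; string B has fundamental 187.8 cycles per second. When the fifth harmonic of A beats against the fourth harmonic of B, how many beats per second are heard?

5.7 Hz

Fifth harmonic of the first: 5·149.1 = 745.5 Hz.
Fourth harmonic of the second: 4·187.8 = 751.2 Hz.
f_beat = |745.5 − 751.2| = 5.7 Hz.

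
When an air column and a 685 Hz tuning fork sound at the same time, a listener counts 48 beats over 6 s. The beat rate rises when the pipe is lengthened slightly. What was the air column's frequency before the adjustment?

Beat frequency = 48/6 = 8 Hz.
|f − 685| = 8, so the air column was at either 677 Hz or 693 Hz.
A longer pipe has a lower fundamental; the adjustment lowers the air column's frequency.
The beat rate rose, so the adjustment moved the air column further from 685 Hz — it was already below the reference.

677 Hz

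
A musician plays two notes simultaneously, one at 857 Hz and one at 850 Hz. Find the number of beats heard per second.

f_beat = |f₁ − f₂|.
|857 − 850| = 7 Hz.

7 Hz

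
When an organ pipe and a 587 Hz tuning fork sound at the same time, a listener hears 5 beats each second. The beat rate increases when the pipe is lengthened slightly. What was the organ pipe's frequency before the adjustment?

|f − 587| = 5, so the organ pipe was at either 582 Hz or 592 Hz.
A longer pipe has a lower fundamental; the adjustment lowers the organ pipe's frequency.
The beat rate rose, so the adjustment moved the organ pipe further from 587 Hz — it was already below the reference.

582 Hz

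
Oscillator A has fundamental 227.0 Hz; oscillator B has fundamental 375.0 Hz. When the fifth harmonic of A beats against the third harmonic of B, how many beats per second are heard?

Fifth harmonic of the first: 5·227.0 = 1135.0 Hz.
Third harmonic of the second: 3·375.0 = 1125.0 Hz.
f_beat = |1135.0 − 1125.0| = 10.0 Hz.

10.0 Hz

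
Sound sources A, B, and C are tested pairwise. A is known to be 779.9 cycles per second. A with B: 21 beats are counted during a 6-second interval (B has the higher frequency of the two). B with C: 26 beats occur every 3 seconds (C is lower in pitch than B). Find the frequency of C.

774.7333 Hz

A–B: Beat frequency = 21/6 = 3.5 Hz.
B is above A, so f_B = 779.9 + 3.5 = 783.4 Hz.
B–C: Beat frequency = 26/3 = 8.6667 Hz.
C is below B, so f_C = 783.4 − 8.6667 = 774.7333 Hz.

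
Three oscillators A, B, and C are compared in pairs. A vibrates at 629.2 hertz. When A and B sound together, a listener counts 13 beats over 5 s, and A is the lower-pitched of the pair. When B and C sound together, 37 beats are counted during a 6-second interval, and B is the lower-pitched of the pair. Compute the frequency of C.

A–B: Beat frequency = 13/5 = 2.6 Hz.
B is above A, so f_B = 629.2 + 2.6 = 631.8 Hz.
B–C: Beat frequency = 37/6 = 6.1667 Hz.
C is above B, so f_C = 631.8 + 6.1667 = 637.9667 Hz.

637.9667 Hz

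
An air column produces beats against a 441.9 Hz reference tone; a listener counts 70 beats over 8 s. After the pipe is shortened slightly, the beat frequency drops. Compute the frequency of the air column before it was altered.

433.15 Hz

Beat frequency = 70/8 = 8.75 Hz.
|f − 441.9| = 8.75, so the air column was at either 433.15 Hz or 450.65 Hz.
A shorter pipe has a higher fundamental; the adjustment raises the air column's frequency.
The beat rate fell, so the adjustment moved the air column toward 441.9 Hz — it must have started below the reference.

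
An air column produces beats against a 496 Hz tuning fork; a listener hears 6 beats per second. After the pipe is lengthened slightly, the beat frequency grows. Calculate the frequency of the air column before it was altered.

490 Hz

|f − 496| = 6, so the air column was at either 490 Hz or 502 Hz.
A longer pipe has a lower fundamental; the adjustment lowers the air column's frequency.
The beat rate rose, so the adjustment moved the air column further from 496 Hz — it was already below the reference.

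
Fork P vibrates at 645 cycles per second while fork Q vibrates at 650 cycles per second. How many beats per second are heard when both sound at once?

5 Hz

f_beat = |f₁ − f₂|.
|645 − 650| = 5 Hz.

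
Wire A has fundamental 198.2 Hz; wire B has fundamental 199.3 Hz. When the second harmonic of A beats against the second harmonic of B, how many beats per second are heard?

2.2 Hz

Second harmonic of the first: 2·198.2 = 396.4 Hz.
Second harmonic of the second: 2·199.3 = 398.6 Hz.
f_beat = |396.4 − 398.6| = 2.2 Hz.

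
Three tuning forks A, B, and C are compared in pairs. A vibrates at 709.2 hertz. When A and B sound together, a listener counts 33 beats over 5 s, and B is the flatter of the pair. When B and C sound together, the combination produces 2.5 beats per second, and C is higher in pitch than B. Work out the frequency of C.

A–B: Beat frequency = 33/5 = 6.6 Hz.
B is below A, so f_B = 709.2 − 6.6 = 702.6 Hz.
C is above B, so f_C = 702.6 + 2.5 = 705.1 Hz.

705.1 Hz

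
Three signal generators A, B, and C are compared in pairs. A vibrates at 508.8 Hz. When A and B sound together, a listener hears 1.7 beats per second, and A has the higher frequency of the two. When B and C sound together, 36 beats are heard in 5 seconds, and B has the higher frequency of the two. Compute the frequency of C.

B is below A, so f_B = 508.8 − 1.7 = 507.1 Hz.
B–C: Beat frequency = 36/5 = 7.2 Hz.
C is below B, so f_C = 507.1 − 7.2 = 499.9 Hz.

499.9 Hz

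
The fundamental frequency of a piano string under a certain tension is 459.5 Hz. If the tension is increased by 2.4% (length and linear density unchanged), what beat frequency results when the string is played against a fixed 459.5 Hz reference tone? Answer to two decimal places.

For a string, f ∝ √T, so the new frequency is 459.5·√1.024 = 464.9813 Hz.
f_beat = |464.9813 − 459.5| = 5.48 Hz.

5.48 Hz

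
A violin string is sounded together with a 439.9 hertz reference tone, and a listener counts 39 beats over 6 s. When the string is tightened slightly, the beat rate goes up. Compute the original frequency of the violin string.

Beat frequency = 39/6 = 6.5 Hz.
|f − 439.9| = 6.5, so the violin string was at either 433.4 Hz or 446.4 Hz.
Increasing tension raises a string's frequency; the adjustment raises the violin string's frequency.
The beat rate rose, so the adjustment moved the violin string further from 439.9 Hz — it was already above the reference.

446.4 Hz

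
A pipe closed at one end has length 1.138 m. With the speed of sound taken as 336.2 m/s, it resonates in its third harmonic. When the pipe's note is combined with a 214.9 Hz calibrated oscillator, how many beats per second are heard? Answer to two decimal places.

6.67 Hz

Closed pipe (odd harmonics): f_n = n·v/(4L) = 3·336.2/(4·1.138) = 221.5729 Hz.
f_beat = |221.5729 − 214.9| = 6.67 Hz.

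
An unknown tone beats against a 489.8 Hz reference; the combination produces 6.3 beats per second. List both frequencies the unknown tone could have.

483.5 Hz or 496.1 Hz

|f − 489.8| = 6.3, so f = 489.8 ± 6.3.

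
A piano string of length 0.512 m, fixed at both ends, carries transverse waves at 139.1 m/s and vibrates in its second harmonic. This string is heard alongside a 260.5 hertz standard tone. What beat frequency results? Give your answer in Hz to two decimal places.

11.18 Hz

For a string fixed at both ends, f_n = n·v/(2L) = 2·139.1/(2·0.512) = 271.6797 Hz.
f_beat = |271.6797 − 260.5| = 11.18 Hz.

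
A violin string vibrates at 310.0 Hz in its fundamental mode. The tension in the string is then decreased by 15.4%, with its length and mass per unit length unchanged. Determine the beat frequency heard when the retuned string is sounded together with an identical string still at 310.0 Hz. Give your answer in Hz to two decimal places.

24.87 Hz

For a string, f ∝ √T, so the new frequency is 310.0·√0.846 = 285.1326 Hz.
f_beat = |285.1326 − 310.0| = 24.87 Hz.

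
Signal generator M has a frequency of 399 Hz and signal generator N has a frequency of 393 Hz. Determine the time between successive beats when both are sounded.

0.167 s

f_beat = |399 − 393| = 6 Hz.
Beat period T = 1 / f_beat = 1 / 6 s.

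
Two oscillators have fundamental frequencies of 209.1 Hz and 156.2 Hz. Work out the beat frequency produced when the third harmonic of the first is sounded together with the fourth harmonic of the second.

Third harmonic of the first: 3·209.1 = 627.3 Hz.
Fourth harmonic of the second: 4·156.2 = 624.8 Hz.
f_beat = |627.3 − 624.8| = 2.5 Hz.

2.5 Hz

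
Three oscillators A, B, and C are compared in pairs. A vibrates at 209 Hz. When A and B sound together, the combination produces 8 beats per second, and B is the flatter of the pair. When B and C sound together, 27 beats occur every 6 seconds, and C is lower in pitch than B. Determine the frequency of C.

B is below A, so f_B = 209 − 8 = 201 Hz.
B–C: Beat frequency = 27/6 = 4.5 Hz.
C is below B, so f_C = 201 − 4.5 = 196.5 Hz.

196.5 Hz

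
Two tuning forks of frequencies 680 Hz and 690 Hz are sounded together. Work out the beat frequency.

10 Hz

The beat frequency equals the magnitude of the frequency difference.
|680 − 690| = 10 Hz.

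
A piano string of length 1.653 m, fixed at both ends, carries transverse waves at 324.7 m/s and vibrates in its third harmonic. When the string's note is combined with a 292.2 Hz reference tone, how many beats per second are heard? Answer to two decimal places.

2.45 Hz

For a string fixed at both ends, f_n = n·v/(2L) = 3·324.7/(2·1.653) = 294.6461 Hz.
f_beat = |294.6461 − 292.2| = 2.45 Hz.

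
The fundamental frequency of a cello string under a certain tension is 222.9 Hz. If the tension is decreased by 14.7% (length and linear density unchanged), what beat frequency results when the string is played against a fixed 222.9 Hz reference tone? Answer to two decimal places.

17.03 Hz

For a string, f ∝ √T, so the new frequency is 222.9·√0.853 = 205.8660 Hz.
f_beat = |205.8660 − 222.9| = 17.03 Hz.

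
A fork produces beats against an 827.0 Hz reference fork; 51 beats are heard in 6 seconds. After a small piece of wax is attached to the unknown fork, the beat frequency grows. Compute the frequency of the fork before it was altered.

818.5 Hz

Beat frequency = 51/6 = 8.5 Hz.
|f − 827.0| = 8.5, so the fork was at either 818.5 Hz or 835.5 Hz.
Loading a fork with wax lowers its frequency; the adjustment lowers the fork's frequency.
The beat rate rose, so the adjustment moved the fork further from 827.0 Hz — it was already below the reference.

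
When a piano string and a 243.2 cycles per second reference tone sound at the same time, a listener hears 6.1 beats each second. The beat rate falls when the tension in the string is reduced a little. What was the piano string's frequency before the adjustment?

|f − 243.2| = 6.1, so the piano string was at either 237.1 Hz or 249.3 Hz.
Lower tension means lower frequency; the adjustment lowers the piano string's frequency.
The beat rate fell, so the adjustment moved the piano string toward 243.2 Hz — it must have started above the reference.

249.3 Hz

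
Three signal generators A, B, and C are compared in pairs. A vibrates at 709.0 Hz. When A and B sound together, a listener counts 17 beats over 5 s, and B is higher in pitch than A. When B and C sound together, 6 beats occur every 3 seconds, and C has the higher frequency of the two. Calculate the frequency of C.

A–B: Beat frequency = 17/5 = 3.4 Hz.
B is above A, so f_B = 709.0 + 3.4 = 712.4 Hz.
B–C: Beat frequency = 6/3 = 2 Hz.
C is above B, so f_C = 712.4 + 2 = 714.4 Hz.

714.4 Hz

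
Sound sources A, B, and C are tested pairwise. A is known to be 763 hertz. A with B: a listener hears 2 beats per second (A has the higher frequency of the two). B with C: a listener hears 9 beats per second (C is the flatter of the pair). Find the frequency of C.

B is below A, so f_B = 763 − 2 = 761 Hz.
C is below B, so f_C = 761 − 9 = 752 Hz.

752 Hz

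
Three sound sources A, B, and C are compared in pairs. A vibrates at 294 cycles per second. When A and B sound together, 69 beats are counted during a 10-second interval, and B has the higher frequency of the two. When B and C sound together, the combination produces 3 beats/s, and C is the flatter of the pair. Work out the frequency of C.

297.9 Hz

A–B: Beat frequency = 69/10 = 6.9 Hz.
B is above A, so f_B = 294 + 6.9 = 300.9 Hz.
C is below B, so f_C = 300.9 − 3 = 297.9 Hz.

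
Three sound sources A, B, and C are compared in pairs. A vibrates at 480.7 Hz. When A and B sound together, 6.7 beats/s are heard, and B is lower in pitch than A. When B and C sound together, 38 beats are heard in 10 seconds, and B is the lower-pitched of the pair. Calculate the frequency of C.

B is below A, so f_B = 480.7 − 6.7 = 474 Hz.
B–C: Beat frequency = 38/10 = 3.8 Hz.
C is above B, so f_C = 474 + 3.8 = 477.8 Hz.

477.8 Hz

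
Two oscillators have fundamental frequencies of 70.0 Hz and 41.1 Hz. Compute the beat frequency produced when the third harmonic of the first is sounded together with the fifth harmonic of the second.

Third harmonic of the first: 3·70.0 = 210.0 Hz.
Fifth harmonic of the second: 5·41.1 = 205.5 Hz.
f_beat = |210.0 − 205.5| = 4.5 Hz.

4.5 Hz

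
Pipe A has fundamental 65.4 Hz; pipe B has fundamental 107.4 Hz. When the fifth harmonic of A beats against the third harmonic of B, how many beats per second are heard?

4.8 Hz

Fifth harmonic of the first: 5·65.4 = 327.0 Hz.
Third harmonic of the second: 3·107.4 = 322.2 Hz.
f_beat = |327.0 − 322.2| = 4.8 Hz.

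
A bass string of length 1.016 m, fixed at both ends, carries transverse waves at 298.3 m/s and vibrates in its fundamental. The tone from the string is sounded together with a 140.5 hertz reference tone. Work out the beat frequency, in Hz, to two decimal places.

6.30 Hz

For a string fixed at both ends, f_n = n·v/(2L) = 1·298.3/(2·1.016) = 146.8012 Hz.
f_beat = |146.8012 − 140.5| = 6.30 Hz.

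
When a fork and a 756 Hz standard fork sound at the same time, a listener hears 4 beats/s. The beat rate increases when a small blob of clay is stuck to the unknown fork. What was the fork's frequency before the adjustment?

|f − 756| = 4, so the fork was at either 752 Hz or 760 Hz.
Adding mass to a fork lowers its frequency; the adjustment lowers the fork's frequency.
The beat rate rose, so the adjustment moved the fork further from 756 Hz — it was already below the reference.

752 Hz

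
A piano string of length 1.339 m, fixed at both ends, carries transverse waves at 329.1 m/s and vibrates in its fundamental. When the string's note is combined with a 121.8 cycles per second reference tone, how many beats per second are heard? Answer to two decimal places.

1.09 Hz

For a string fixed at both ends, f_n = n·v/(2L) = 1·329.1/(2·1.339) = 122.8902 Hz.
f_beat = |122.8902 − 121.8| = 1.09 Hz.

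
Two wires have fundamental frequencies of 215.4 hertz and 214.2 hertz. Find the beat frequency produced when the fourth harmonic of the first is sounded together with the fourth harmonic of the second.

4.8 Hz

Fourth harmonic of the first: 4·215.4 = 861.6 Hz.
Fourth harmonic of the second: 4·214.2 = 856.8 Hz.
f_beat = |861.6 − 856.8| = 4.8 Hz.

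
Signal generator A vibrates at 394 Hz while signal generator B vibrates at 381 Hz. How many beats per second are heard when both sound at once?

13 Hz

The beat frequency equals the magnitude of the frequency difference.
|394 − 381| = 13 Hz.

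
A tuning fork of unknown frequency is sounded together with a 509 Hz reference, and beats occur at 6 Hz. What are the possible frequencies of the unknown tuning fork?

|f − 509| = 6, so f = 509 ± 6.

503 Hz or 515 Hz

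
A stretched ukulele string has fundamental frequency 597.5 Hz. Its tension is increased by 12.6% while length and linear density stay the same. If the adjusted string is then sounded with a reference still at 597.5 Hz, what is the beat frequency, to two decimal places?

36.53 Hz

For a string, f ∝ √T, so the new frequency is 597.5·√1.126 = 634.0261 Hz.
f_beat = |634.0261 − 597.5| = 36.53 Hz.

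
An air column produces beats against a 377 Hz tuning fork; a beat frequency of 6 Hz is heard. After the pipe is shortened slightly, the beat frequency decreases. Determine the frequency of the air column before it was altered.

371 Hz

|f − 377| = 6, so the air column was at either 371 Hz or 383 Hz.
A shorter pipe has a higher fundamental; the adjustment raises the air column's frequency.
The beat rate fell, so the adjustment moved the air column toward 377 Hz — it must have started below the reference.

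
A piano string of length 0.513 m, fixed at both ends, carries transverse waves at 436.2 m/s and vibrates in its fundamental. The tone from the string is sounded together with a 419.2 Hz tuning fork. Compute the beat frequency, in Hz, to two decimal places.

5.95 Hz

For a string fixed at both ends, f_n = n·v/(2L) = 1·436.2/(2·0.513) = 425.1462 Hz.
f_beat = |425.1462 − 419.2| = 5.95 Hz.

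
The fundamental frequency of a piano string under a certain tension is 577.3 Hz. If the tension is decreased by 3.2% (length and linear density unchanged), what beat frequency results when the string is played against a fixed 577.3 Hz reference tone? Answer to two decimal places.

9.31 Hz

For a string, f ∝ √T, so the new frequency is 577.3·√0.968 = 567.9881 Hz.
f_beat = |567.9881 − 577.3| = 9.31 Hz.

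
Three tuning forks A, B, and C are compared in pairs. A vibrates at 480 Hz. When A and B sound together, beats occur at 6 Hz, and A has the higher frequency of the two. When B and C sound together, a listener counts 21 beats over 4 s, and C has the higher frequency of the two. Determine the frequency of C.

479.25 Hz

B is below A, so f_B = 480 − 6 = 474 Hz.
B–C: Beat frequency = 21/4 = 5.25 Hz.
C is above B, so f_C = 474 + 5.25 = 479.25 Hz.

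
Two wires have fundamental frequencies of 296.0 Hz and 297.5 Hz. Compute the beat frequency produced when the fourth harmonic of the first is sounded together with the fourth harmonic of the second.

6.0 Hz

Fourth harmonic of the first: 4·296.0 = 1184.0 Hz.
Fourth harmonic of the second: 4·297.5 = 1190.0 Hz.
f_beat = |1184.0 − 1190.0| = 6.0 Hz.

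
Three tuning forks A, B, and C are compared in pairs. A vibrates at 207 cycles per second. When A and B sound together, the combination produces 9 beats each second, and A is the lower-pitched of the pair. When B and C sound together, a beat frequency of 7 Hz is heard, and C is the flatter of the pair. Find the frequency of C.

209 Hz

B is above A, so f_B = 207 + 9 = 216 Hz.
C is below B, so f_C = 216 − 7 = 209 Hz.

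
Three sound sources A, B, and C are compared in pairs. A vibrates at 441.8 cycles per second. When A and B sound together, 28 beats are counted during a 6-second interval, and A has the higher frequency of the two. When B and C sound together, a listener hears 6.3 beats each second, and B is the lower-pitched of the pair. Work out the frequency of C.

443.4333 Hz

A–B: Beat frequency = 28/6 = 4.6667 Hz.
B is below A, so f_B = 441.8 − 4.6667 = 437.1333 Hz.
C is above B, so f_C = 437.1333 + 6.3 = 443.4333 Hz.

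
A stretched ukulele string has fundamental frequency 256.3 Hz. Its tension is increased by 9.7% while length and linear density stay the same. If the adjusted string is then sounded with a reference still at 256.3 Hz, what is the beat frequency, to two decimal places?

12.14 Hz

For a string, f ∝ √T, so the new frequency is 256.3·√1.097 = 268.4429 Hz.
f_beat = |268.4429 − 256.3| = 12.14 Hz.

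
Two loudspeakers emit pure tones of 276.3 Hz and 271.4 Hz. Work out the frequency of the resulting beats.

4.9 Hz

Beats arise from superposition of two nearby frequencies; the beat rate is |f₁ − f₂|.
|276.3 − 271.4| = 4.9 Hz.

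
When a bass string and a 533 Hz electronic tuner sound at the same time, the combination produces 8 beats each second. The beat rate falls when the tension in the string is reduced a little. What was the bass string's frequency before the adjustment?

541 Hz

|f − 533| = 8, so the bass string was at either 525 Hz or 541 Hz.
Lower tension means lower frequency; the adjustment lowers the bass string's frequency.
The beat rate fell, so the adjustment moved the bass string toward 533 Hz — it must have started above the reference.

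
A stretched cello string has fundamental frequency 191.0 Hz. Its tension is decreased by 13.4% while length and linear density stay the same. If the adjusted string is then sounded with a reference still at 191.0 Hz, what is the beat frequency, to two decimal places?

13.26 Hz

For a string, f ∝ √T, so the new frequency is 191.0·√0.866 = 177.7429 Hz.
f_beat = |177.7429 − 191.0| = 13.26 Hz.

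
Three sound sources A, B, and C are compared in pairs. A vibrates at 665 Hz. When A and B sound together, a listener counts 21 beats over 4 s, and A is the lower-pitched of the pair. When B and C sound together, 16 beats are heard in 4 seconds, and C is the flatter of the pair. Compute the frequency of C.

A–B: Beat frequency = 21/4 = 5.25 Hz.
B is above A, so f_B = 665 + 5.25 = 670.25 Hz.
B–C: Beat frequency = 16/4 = 4 Hz.
C is below B, so f_C = 670.25 − 4 = 666.25 Hz.

666.25 Hz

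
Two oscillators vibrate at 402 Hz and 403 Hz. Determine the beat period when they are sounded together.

1.000 s

f_beat = |402 − 403| = 1 Hz.
Beat period T = 1 / f_beat = 1 / 1 s.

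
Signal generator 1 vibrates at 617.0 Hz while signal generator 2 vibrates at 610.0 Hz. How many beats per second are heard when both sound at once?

f_beat = |f₁ − f₂|.
|617.0 − 610.0| = 7 Hz.

7 Hz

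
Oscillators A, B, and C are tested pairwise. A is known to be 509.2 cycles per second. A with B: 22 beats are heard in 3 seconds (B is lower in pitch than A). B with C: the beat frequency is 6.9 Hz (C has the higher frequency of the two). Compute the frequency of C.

508.7667 Hz

A–B: Beat frequency = 22/3 = 7.3333 Hz.
B is below A, so f_B = 509.2 − 7.3333 = 501.8667 Hz.
C is above B, so f_C = 501.8667 + 6.9 = 508.7667 Hz.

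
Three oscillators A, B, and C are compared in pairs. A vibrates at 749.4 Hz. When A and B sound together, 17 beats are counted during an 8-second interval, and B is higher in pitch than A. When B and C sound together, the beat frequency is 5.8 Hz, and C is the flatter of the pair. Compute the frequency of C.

745.725 Hz

A–B: Beat frequency = 17/8 = 2.125 Hz.
B is above A, so f_B = 749.4 + 2.125 = 751.525 Hz.
C is below B, so f_C = 751.525 − 5.8 = 745.725 Hz.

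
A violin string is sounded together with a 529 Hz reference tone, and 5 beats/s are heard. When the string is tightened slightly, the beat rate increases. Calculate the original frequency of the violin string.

|f − 529| = 5, so the violin string was at either 524 Hz or 534 Hz.
Increasing tension raises a string's frequency; the adjustment raises the violin string's frequency.
The beat rate rose, so the adjustment moved the violin string further from 529 Hz — it was already above the reference.

534 Hz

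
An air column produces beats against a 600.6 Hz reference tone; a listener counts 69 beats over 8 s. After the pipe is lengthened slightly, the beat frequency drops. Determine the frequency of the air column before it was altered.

609.225 Hz

Beat frequency = 69/8 = 8.625 Hz.
|f − 600.6| = 8.625, so the air column was at either 591.975 Hz or 609.225 Hz.
A longer pipe has a lower fundamental; the adjustment lowers the air column's frequency.
The beat rate fell, so the adjustment moved the air column toward 600.6 Hz — it must have started above the reference.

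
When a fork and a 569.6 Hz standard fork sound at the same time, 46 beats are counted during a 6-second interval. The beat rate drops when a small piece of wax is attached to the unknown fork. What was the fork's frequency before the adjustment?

577.2667 Hz

Beat frequency = 46/6 = 7.6667 Hz.
|f − 569.6| = 7.6667, so the fork was at either 561.9333 Hz or 577.2667 Hz.
Loading a fork with wax lowers its frequency; the adjustment lowers the fork's frequency.
The beat rate fell, so the adjustment moved the fork toward 569.6 Hz — it must have started above the reference.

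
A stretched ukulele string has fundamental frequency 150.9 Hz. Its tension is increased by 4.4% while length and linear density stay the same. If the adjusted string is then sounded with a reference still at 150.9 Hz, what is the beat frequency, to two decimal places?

For a string, f ∝ √T, so the new frequency is 150.9·√1.044 = 154.1841 Hz.
f_beat = |154.1841 − 150.9| = 3.28 Hz.

3.28 Hz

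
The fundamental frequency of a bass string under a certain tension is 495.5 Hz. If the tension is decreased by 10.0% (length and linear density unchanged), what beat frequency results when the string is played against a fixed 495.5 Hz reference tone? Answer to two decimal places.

For a string, f ∝ √T, so the new frequency is 495.5·√0.900 = 470.0726 Hz.
f_beat = |470.0726 − 495.5| = 25.43 Hz.

25.43 Hz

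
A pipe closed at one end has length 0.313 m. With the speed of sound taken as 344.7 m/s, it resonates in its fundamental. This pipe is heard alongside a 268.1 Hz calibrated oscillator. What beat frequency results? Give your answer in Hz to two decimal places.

7.22 Hz

Closed pipe (odd harmonics): f_n = n·v/(4L) = 1·344.7/(4·0.313) = 275.3195 Hz.
f_beat = |275.3195 − 268.1| = 7.22 Hz.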